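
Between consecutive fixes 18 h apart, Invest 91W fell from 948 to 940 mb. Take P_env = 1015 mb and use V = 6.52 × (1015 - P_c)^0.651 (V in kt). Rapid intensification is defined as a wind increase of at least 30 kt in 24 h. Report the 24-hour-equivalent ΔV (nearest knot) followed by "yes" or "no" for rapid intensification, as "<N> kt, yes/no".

V₁: ΔP = 67, V ≈ 6.52 × 67^0.651 ≈ 100.70 kt.
V₂: ΔP = 75, V ≈ 6.52 × 75^0.651 ≈ 108.37 kt.
ΔV over 18 h = 7.67 kt → 24 h equivalent = 7.67 × 24/18 ≈ 10.23 kt.
10 kt < 30 kt ⇒ not rapid intensification.

10 kt, no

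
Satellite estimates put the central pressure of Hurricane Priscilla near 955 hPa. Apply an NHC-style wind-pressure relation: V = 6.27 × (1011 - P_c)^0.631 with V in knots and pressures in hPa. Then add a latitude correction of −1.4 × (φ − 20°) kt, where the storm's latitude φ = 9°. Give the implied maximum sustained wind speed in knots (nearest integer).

ΔP = 1011 − 955 = 56 hPa.
56^0.631 ≈ 12.680.
V ≈ 6.27 × 12.680 ≈ 79.5 kt.
Latitude correction: −1.4 × (9 − 20) = 15.4 kt.
Corrected V ≈ 94.9 kt → 95 kt.

95 kt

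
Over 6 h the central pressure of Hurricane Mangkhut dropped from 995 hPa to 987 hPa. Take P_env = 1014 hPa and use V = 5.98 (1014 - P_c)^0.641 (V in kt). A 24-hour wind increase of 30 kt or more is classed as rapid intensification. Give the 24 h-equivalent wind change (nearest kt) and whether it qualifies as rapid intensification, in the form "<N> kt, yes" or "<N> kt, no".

V₁: ΔP = 19, V ≈ 5.98 × 19^0.641 ≈ 39.48 kt.
V₂: ΔP = 27, V ≈ 5.98 × 27^0.641 ≈ 49.45 kt.
ΔV over 6 h = 9.97 kt → 24 h equivalent = 9.97 × 24/6 ≈ 39.88 kt.
40 kt ≥ 30 kt ⇒ rapid intensification.

40 kt, yes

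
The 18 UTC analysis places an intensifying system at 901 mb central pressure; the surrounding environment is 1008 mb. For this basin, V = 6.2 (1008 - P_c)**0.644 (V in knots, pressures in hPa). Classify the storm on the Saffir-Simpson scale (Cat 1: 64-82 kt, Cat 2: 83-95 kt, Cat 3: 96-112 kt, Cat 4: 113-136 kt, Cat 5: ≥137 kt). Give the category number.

4

ΔP = 1008 − 901 = 107 mb.
V ≈ 6.2 × 107^0.644 = 6.2 × 20.27 ≈ 126 kt.
126 kt falls in the Category 4 band.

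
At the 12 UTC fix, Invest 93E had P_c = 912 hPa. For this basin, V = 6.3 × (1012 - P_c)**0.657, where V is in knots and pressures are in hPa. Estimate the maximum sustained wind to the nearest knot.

130 kt

ΔP = 1012 − 912 = 100 hPa.
100^0.657 ≈ 20.606.
V ≈ 6.3 × 20.606 ≈ 129.8 kt.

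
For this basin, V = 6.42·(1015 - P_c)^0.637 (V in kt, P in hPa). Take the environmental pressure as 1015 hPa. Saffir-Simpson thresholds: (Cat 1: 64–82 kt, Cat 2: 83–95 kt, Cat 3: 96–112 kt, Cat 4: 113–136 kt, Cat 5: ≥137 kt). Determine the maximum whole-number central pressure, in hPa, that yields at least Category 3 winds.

945 hPa

Category 3 begins at V = 96 kt.
Required ΔP = (96/6.42)^(1/0.637) = 14.953^1.570 ≈ 69.85 hPa.
P_c ≤ 1015 − 69.85 = 945.15, so the highest integer P_c is 945 hPa.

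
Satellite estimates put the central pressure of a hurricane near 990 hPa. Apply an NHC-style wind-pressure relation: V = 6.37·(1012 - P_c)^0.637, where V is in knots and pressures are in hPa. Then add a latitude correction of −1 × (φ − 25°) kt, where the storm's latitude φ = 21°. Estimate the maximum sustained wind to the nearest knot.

50 kt

ΔP = 1012 − 990 = 22 hPa.
22^0.637 ≈ 7.163.
V ≈ 6.37 × 7.163 ≈ 45.6 kt.
Latitude correction: −1 × (21 − 25) = 4 kt.
Corrected V ≈ 49.6 kt → 50 kt.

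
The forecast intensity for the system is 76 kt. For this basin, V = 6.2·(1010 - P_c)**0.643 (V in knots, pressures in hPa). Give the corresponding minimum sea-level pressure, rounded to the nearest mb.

961 mb

ΔP = (V / 6.2)^(1/0.643) = (76/6.2)^1.555.
76/6.2 = 12.258; 12.258^1.555 ≈ 49.29 mb.
P_c = 1010 − 49.29 = 960.71 ≈ 961 mb.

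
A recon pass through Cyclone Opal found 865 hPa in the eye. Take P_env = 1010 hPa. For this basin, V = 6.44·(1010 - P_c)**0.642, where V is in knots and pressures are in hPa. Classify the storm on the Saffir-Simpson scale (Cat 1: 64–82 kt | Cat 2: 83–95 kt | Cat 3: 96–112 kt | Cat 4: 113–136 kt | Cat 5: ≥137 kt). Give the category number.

5

ΔP = 1010 − 865 = 145 hPa.
V ≈ 6.44 × 145^0.642 = 6.44 × 24.41 ≈ 157 kt.
157 kt falls in the Category 5 band.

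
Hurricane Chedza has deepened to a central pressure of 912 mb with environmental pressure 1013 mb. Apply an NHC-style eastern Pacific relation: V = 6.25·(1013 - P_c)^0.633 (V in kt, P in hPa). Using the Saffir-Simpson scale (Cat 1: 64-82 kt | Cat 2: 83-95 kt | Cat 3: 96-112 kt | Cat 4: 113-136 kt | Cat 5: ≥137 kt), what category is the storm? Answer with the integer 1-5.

4

ΔP = 1013 − 912 = 101 mb.
V ≈ 6.25 × 101^0.633 = 6.25 × 18.57 ≈ 116 kt.
116 kt falls in the Category 4 band.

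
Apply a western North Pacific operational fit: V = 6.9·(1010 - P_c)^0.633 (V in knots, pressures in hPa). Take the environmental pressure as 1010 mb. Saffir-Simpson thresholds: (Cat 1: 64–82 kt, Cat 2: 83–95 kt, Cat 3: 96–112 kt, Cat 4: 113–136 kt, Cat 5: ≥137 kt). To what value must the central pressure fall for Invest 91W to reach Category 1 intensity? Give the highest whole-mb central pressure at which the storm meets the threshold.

Category 1 begins at V = 64 kt.
Required ΔP = (64/6.9)^(1/0.633) = 9.275^1.580 ≈ 33.74 mb.
P_c ≤ 1010 − 33.74 = 976.26, so the highest integer P_c is 976 mb.

976 mb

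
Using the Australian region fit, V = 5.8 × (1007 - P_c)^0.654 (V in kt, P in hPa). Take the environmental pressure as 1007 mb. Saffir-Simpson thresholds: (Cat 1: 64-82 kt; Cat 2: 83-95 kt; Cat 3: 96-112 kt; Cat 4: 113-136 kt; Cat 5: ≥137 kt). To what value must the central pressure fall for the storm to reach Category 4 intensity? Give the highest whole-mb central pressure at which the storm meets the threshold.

Category 4 begins at V = 113 kt.
Required ΔP = (113/5.8)^(1/0.654) = 19.483^1.529 ≈ 93.74 mb.
P_c ≤ 1007 − 93.74 = 913.26, so the highest integer P_c is 913 mb.

913 mb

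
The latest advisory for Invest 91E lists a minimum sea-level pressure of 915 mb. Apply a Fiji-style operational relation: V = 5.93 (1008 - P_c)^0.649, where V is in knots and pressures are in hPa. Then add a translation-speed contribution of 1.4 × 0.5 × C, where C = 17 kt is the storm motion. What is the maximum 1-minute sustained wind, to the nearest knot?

ΔP = 1008 − 915 = 93 mb.
93^0.649 ≈ 18.947.
V ≈ 5.93 × 18.947 ≈ 112.4 kt.
Translation term: 1.4 × 0.5 × 17 = 11.9 kt.
Corrected V ≈ 124.3 kt → 124 kt.

124 kt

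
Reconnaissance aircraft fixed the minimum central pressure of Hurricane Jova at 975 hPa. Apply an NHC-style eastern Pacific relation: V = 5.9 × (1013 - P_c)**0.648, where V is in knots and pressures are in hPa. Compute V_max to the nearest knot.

62 kt

ΔP = 1013 − 975 = 38 hPa.
38^0.648 ≈ 10.561.
V ≈ 5.9 × 10.561 ≈ 62.3 kt.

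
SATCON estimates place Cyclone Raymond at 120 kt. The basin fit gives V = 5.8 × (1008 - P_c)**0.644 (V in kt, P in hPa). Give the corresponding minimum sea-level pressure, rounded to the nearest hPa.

ΔP = (V / 5.8)^(1/0.644) = (120/5.8)^1.553.
120/5.8 = 20.690; 20.690^1.553 ≈ 110.43 hPa.
P_c = 1008 − 110.43 = 897.57 ≈ 898 hPa.

898 hPa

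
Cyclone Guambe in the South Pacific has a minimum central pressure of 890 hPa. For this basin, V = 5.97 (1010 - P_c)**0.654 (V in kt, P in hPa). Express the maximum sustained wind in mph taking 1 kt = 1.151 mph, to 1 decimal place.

157.3 mph

ΔP = 1010 − 890 = 120 hPa.
V ≈ 5.97 × 120^0.654 = 5.97 × 22.897 ≈ 136.697 kt.
136.697 × 1.151 ≈ 157.34 mph → 157.3 mph.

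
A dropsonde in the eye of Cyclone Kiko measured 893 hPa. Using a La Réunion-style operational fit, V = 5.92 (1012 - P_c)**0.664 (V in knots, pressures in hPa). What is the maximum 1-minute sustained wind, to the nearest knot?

ΔP = 1012 − 893 = 119 hPa.
119^0.664 ≈ 23.887.
V ≈ 5.92 × 23.887 ≈ 141.4 kt.

141 kt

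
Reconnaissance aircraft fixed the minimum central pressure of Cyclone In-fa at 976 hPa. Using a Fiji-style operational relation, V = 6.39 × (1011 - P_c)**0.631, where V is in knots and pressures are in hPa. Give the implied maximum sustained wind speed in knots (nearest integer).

ΔP = 1011 − 976 = 35 hPa.
35^0.631 ≈ 9.426.
V ≈ 6.39 × 9.426 ≈ 60.2 kt.

60 kt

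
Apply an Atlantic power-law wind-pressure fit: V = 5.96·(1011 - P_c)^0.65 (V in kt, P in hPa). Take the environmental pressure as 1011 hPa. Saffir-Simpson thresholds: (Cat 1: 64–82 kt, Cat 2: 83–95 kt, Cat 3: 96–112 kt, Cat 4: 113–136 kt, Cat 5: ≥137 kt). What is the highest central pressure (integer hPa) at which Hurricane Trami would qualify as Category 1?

972 hPa

Category 1 begins at V = 64 kt.
Required ΔP = (64/5.96)^(1/0.65) = 10.738^1.538 ≈ 38.55 hPa.
P_c ≤ 1011 − 38.55 = 972.45, so the highest integer P_c is 972 hPa.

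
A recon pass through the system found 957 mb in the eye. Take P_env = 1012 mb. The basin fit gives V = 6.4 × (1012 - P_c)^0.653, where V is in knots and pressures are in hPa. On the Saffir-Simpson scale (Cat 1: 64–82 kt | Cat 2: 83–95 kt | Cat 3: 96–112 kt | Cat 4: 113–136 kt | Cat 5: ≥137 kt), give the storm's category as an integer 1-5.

ΔP = 1012 − 957 = 55 mb.
V ≈ 6.4 × 55^0.653 = 6.4 × 13.69 ≈ 88 kt.
88 kt falls in the Category 2 band.

2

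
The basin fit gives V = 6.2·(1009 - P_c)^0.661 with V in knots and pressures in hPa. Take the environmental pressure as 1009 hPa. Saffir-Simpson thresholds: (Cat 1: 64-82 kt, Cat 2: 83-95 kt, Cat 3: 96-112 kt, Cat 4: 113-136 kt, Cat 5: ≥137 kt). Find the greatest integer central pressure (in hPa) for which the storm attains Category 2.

958 hPa

Category 2 begins at V = 83 kt.
Required ΔP = (83/6.2)^(1/0.661) = 13.387^1.513 ≈ 50.64 hPa.
P_c ≤ 1009 − 50.64 = 958.36, so the highest integer P_c is 958 hPa.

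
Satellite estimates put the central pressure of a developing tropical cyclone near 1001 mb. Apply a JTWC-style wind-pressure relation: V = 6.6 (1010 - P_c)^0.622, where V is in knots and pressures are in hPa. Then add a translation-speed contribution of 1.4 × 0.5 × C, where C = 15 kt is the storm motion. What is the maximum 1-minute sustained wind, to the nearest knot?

36 kt

ΔP = 1010 − 1001 = 9 mb.
9^0.622 ≈ 3.922.
V ≈ 6.6 × 3.922 ≈ 25.9 kt.
Translation term: 1.4 × 0.5 × 15 = 10.5 kt.
Corrected V ≈ 36.4 kt → 36 kt.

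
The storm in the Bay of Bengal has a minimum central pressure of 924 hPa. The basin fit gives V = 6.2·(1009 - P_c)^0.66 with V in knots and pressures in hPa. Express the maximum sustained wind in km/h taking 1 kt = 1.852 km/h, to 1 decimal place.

215.5 km/h

ΔP = 1009 − 924 = 85 hPa.
V ≈ 6.2 × 85^0.66 = 6.2 × 18.768 ≈ 116.361 kt.
116.361 × 1.852 ≈ 215.50 km/h → 215.5 km/h.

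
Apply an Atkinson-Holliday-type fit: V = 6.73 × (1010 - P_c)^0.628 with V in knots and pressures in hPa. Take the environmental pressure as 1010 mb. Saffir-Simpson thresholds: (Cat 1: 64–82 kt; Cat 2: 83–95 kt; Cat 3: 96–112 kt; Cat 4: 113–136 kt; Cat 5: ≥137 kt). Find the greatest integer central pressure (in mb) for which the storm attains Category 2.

Category 2 begins at V = 83 kt.
Required ΔP = (83/6.73)^(1/0.628) = 12.333^1.592 ≈ 54.62 mb.
P_c ≤ 1010 − 54.62 = 955.38, so the highest integer P_c is 955 mb.

955 mb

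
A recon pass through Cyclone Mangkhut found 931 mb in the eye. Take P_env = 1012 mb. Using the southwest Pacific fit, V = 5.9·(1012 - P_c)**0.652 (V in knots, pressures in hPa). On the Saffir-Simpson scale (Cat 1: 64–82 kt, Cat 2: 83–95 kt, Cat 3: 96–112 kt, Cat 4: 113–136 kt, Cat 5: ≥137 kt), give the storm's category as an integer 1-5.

ΔP = 1012 − 931 = 81 mb.
V ≈ 5.9 × 81^0.652 = 5.9 × 17.55 ≈ 104 kt.
104 kt falls in the Category 3 band.

3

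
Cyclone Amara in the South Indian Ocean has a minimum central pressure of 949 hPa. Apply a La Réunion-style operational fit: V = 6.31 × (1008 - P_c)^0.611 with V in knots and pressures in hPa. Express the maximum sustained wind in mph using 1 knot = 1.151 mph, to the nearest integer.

ΔP = 1008 − 949 = 59 hPa.
V ≈ 6.31 × 59^0.611 = 6.31 × 12.078 ≈ 76.211 kt.
76.211 × 1.151 ≈ 87.72 mph → 88 mph.

88 mph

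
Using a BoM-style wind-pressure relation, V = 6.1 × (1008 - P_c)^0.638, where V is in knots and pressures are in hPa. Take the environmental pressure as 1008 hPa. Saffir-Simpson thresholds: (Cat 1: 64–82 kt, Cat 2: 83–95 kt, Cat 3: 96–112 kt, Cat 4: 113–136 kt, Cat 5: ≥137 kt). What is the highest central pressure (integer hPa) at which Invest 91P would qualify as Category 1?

968 hPa

Category 1 begins at V = 64 kt.
Required ΔP = (64/6.1)^(1/0.638) = 10.492^1.567 ≈ 39.82 hPa.
P_c ≤ 1008 − 39.82 = 968.18, so the highest integer P_c is 968 hPa.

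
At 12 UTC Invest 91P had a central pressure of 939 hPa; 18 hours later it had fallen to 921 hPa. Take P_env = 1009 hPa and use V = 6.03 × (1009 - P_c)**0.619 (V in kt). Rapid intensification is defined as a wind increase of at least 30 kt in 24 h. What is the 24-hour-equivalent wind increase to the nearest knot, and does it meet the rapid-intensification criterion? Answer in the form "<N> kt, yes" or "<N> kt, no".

17 kt, no

V₁: ΔP = 70, V ≈ 6.03 × 70^0.619 ≈ 83.64 kt.
V₂: ΔP = 88, V ≈ 6.03 × 88^0.619 ≈ 96.37 kt.
ΔV over 18 h = 12.73 kt → 24 h equivalent = 12.73 × 24/18 ≈ 16.97 kt.
17 kt < 30 kt ⇒ not rapid intensification.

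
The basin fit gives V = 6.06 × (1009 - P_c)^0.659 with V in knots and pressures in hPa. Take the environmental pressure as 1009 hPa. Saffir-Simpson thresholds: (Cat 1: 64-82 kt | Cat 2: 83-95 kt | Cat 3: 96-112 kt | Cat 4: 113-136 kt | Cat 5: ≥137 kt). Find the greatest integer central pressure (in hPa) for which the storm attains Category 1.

973 hPa

Category 1 begins at V = 64 kt.
Required ΔP = (64/6.06)^(1/0.659) = 10.561^1.517 ≈ 35.76 hPa.
P_c ≤ 1009 − 35.76 = 973.24, so the highest integer P_c is 973 hPa.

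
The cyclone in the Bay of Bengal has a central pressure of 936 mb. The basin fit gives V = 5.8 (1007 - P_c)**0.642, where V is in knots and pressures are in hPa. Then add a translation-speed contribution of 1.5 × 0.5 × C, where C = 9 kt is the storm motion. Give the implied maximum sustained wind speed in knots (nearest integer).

ΔP = 1007 − 936 = 71 mb.
71^0.642 ≈ 15.435.
V ≈ 5.8 × 15.435 ≈ 89.5 kt.
Translation term: 1.5 × 0.5 × 9 = 6.75 kt.
Corrected V ≈ 96.25 kt → 96 kt.

96 kt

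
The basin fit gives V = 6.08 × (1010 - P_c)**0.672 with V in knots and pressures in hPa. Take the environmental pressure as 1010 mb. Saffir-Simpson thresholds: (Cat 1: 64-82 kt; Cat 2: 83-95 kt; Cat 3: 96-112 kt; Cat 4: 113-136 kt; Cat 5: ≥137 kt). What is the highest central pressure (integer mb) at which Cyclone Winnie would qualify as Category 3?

949 mb

Category 3 begins at V = 96 kt.
Required ΔP = (96/6.08)^(1/0.672) = 15.789^1.488 ≈ 60.71 mb.
P_c ≤ 1010 − 60.71 = 949.29, so the highest integer P_c is 949 mb.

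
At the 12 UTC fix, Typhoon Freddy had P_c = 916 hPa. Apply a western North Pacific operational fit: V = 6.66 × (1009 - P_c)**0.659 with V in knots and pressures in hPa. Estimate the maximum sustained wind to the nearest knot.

132 kt

ΔP = 1009 − 916 = 93 hPa.
93^0.659 ≈ 19.826.
V ≈ 6.66 × 19.826 ≈ 132.0 kt.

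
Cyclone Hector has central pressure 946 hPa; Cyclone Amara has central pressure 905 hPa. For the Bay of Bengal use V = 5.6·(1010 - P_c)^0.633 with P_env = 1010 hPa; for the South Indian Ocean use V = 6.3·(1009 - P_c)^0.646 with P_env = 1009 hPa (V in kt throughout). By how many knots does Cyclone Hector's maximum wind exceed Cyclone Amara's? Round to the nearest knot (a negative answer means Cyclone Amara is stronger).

-49 kt

Cyclone Hector: ΔP = 64; V ≈ 5.6 × 64^0.633 ≈ 77.89 kt.
Cyclone Amara: ΔP = 104; V ≈ 6.3 × 104^0.646 ≈ 126.57 kt.
Difference ≈ 77.89 − 126.57 = -48.68 → -49 kt.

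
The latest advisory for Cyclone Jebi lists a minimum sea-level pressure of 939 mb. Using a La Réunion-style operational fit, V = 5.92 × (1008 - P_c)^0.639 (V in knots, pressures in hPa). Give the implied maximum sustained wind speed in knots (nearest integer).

ΔP = 1008 − 939 = 69 mb.
69^0.639 ≈ 14.963.
V ≈ 5.92 × 14.963 ≈ 88.6 kt.

89 kt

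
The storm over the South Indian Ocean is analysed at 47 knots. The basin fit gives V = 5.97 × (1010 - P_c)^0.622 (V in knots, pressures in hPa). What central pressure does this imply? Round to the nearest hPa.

ΔP = (V / 5.97)^(1/0.622) = (47/5.97)^1.608.
47/5.97 = 7.873; 7.873^1.608 ≈ 27.59 hPa.
P_c = 1010 − 27.59 = 982.41 ≈ 982 hPa.

982 hPa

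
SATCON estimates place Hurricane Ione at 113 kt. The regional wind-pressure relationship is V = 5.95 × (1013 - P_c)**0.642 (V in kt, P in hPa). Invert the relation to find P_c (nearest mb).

ΔP = (V / 5.95)^(1/0.642) = (113/5.95)^1.558.
113/5.95 = 18.992; 18.992^1.558 ≈ 98.07 mb.
P_c = 1013 − 98.07 = 914.93 ≈ 915 mb.

915 mb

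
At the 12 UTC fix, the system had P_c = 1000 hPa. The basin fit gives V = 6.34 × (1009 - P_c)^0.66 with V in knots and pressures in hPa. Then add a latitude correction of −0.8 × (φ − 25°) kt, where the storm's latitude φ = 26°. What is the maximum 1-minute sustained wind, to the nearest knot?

ΔP = 1009 − 1000 = 9 hPa.
9^0.66 ≈ 4.264.
V ≈ 6.34 × 4.264 ≈ 27.0 kt.
Latitude correction: −0.8 × (26 − 25) = -0.8 kt.
Corrected V ≈ 26.2 kt → 26 kt.

26 kt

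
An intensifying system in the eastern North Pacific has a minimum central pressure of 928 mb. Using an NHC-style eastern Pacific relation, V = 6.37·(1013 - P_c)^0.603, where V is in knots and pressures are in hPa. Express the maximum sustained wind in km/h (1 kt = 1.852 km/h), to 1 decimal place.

ΔP = 1013 − 928 = 85 mb.
V ≈ 6.37 × 85^0.603 = 6.37 × 14.569 ≈ 92.807 kt.
92.807 × 1.852 ≈ 171.88 km/h → 171.9 km/h.

171.9 km/h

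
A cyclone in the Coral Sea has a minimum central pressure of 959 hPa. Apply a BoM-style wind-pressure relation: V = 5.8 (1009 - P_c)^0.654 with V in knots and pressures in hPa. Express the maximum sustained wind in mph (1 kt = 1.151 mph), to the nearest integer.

86 mph

ΔP = 1009 − 959 = 50 hPa.
V ≈ 5.8 × 50^0.654 = 5.8 × 12.916 ≈ 74.913 kt.
74.913 × 1.151 ≈ 86.22 mph → 86 mph.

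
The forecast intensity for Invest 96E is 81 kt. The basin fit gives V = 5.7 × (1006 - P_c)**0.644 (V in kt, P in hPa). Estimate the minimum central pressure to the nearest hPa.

944 hPa

ΔP = (V / 5.7)^(1/0.644) = (81/5.7)^1.553.
81/5.7 = 14.211; 14.211^1.553 ≈ 61.63 hPa.
P_c = 1006 − 61.63 = 944.37 ≈ 944 hPa.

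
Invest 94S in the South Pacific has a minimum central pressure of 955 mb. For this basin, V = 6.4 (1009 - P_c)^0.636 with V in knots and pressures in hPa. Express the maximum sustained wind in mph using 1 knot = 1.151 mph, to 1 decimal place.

ΔP = 1009 − 955 = 54 mb.
V ≈ 6.4 × 54^0.636 = 6.4 × 12.642 ≈ 80.906 kt.
80.906 × 1.151 ≈ 93.12 mph → 93.1 mph.

93.1 mph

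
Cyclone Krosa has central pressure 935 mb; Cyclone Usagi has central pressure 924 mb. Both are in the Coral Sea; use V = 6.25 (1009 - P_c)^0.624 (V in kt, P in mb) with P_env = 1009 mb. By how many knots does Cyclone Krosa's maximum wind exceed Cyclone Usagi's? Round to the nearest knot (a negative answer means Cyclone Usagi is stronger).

Cyclone Krosa: ΔP = 74; V ≈ 6.25 × 74^0.624 ≈ 91.68 kt.
Cyclone Usagi: ΔP = 85; V ≈ 6.25 × 85^0.624 ≈ 99.96 kt.
Difference ≈ 91.68 − 99.96 = -8.28 → -8 kt.

-8 kt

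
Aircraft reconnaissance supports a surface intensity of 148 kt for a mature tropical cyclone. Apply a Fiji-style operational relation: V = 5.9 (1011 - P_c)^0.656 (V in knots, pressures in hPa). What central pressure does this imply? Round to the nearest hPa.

875 hPa

ΔP = (V / 5.9)^(1/0.656) = (148/5.9)^1.524.
148/5.9 = 25.085; 25.085^1.524 ≈ 135.91 hPa.
P_c = 1011 − 135.91 = 875.09 ≈ 875 hPa.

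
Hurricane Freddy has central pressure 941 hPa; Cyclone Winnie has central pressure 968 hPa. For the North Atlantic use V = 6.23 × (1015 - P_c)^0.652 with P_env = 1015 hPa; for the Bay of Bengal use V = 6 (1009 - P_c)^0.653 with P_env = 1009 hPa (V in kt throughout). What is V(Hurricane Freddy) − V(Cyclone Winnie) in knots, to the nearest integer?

35 kt

Hurricane Freddy: ΔP = 74; V ≈ 6.23 × 74^0.652 ≈ 103.09 kt.
Cyclone Winnie: ΔP = 41; V ≈ 6 × 41^0.653 ≈ 67.81 kt.
Difference ≈ 103.09 − 67.81 = 35.28 → 35 kt.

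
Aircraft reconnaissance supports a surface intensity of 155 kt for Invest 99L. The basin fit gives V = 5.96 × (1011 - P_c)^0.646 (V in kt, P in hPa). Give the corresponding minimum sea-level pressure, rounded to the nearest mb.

ΔP = (V / 5.96)^(1/0.646) = (155/5.96)^1.548.
155/5.96 = 26.007; 26.007^1.548 ≈ 155.07 mb.
P_c = 1011 − 155.07 = 855.93 ≈ 856 mb.

856 mb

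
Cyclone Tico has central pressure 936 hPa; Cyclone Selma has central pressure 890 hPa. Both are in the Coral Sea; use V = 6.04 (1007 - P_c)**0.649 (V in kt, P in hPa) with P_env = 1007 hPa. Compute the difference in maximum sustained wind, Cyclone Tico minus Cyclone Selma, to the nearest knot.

Cyclone Tico: ΔP = 71; V ≈ 6.04 × 71^0.649 ≈ 96.05 kt.
Cyclone Selma: ΔP = 117; V ≈ 6.04 × 117^0.649 ≈ 132.83 kt.
Difference ≈ 96.05 − 132.83 = -36.78 → -37 kt.

-37 kt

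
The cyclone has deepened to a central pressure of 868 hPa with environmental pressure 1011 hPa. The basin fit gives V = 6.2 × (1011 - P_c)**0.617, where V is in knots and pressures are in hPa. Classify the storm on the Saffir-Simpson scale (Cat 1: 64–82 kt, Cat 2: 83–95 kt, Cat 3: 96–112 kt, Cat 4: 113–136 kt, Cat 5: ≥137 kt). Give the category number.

4

ΔP = 1011 − 868 = 143 hPa.
V ≈ 6.2 × 143^0.617 = 6.2 × 21.37 ≈ 133 kt.
133 kt falls in the Category 4 band.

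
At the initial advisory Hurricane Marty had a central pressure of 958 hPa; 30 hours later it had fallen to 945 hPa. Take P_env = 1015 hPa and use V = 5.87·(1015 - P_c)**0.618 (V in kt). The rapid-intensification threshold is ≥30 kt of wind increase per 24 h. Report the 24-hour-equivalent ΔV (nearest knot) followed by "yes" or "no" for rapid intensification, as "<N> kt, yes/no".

V₁: ΔP = 57, V ≈ 5.87 × 57^0.618 ≈ 71.41 kt.
V₂: ΔP = 70, V ≈ 5.87 × 70^0.618 ≈ 81.08 kt.
ΔV over 30 h = 9.67 kt → 24 h equivalent = 9.67 × 24/30 ≈ 7.74 kt.
8 kt < 30 kt ⇒ not rapid intensification.

8 kt, no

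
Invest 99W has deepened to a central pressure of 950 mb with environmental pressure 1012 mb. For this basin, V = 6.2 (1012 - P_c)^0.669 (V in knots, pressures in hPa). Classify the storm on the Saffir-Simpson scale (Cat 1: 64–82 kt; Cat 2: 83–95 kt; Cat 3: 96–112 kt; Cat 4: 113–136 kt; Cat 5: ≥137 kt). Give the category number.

ΔP = 1012 − 950 = 62 mb.
V ≈ 6.2 × 62^0.669 = 6.2 × 15.82 ≈ 98 kt.
98 kt falls in the Category 3 band.

3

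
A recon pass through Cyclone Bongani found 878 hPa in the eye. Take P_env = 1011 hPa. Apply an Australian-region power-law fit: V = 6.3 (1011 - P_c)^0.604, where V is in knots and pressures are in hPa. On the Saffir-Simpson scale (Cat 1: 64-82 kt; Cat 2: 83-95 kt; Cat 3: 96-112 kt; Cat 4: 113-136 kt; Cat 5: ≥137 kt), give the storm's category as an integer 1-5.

ΔP = 1011 − 878 = 133 hPa.
V ≈ 6.3 × 133^0.604 = 6.3 × 19.18 ≈ 121 kt.
121 kt falls in the Category 4 band.

4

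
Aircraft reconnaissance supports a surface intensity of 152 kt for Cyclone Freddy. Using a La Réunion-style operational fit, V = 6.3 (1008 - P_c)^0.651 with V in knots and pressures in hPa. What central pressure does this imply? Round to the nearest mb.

875 mb

ΔP = (V / 6.3)^(1/0.651) = (152/6.3)^1.536.
152/6.3 = 24.127; 24.127^1.536 ≈ 132.94 mb.
P_c = 1008 − 132.94 = 875.06 ≈ 875 mb.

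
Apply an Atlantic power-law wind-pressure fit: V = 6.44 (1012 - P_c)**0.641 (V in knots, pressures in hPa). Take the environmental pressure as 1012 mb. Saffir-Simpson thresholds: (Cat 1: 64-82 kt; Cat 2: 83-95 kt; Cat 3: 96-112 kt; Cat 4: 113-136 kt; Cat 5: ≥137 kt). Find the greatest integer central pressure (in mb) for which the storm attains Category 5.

894 mb

Category 5 begins at V = 137 kt.
Required ΔP = (137/6.44)^(1/0.641) = 21.273^1.560 ≈ 117.90 mb.
P_c ≤ 1012 − 117.90 = 894.10, so the highest integer P_c is 894 mb.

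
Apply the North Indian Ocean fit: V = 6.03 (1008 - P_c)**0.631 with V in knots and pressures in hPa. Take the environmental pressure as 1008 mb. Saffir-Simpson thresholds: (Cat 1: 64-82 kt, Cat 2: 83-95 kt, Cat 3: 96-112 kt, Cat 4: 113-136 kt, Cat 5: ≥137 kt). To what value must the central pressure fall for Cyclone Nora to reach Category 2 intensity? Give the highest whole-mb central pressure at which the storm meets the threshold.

Category 2 begins at V = 83 kt.
Required ΔP = (83/6.03)^(1/0.631) = 13.765^1.585 ≈ 63.78 mb.
P_c ≤ 1008 − 63.78 = 944.22, so the highest integer P_c is 944 mb.

944 mb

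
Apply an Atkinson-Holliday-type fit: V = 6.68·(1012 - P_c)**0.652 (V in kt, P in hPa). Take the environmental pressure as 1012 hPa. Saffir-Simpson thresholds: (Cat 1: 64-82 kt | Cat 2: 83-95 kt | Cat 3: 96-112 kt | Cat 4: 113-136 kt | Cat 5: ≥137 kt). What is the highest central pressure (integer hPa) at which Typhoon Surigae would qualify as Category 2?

964 hPa

Category 2 begins at V = 83 kt.
Required ΔP = (83/6.68)^(1/0.652) = 12.425^1.534 ≈ 47.68 hPa.
P_c ≤ 1012 − 47.68 = 964.32, so the highest integer P_c is 964 hPa.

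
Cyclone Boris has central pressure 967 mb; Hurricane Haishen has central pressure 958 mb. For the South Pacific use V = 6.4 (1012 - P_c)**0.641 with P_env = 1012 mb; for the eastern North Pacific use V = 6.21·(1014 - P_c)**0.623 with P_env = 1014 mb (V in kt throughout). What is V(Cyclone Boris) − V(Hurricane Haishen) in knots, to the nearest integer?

Cyclone Boris: ΔP = 45; V ≈ 6.4 × 45^0.641 ≈ 73.43 kt.
Hurricane Haishen: ΔP = 56; V ≈ 6.21 × 56^0.623 ≈ 76.25 kt.
Difference ≈ 73.43 − 76.25 = -2.82 → -3 kt.

-3 kt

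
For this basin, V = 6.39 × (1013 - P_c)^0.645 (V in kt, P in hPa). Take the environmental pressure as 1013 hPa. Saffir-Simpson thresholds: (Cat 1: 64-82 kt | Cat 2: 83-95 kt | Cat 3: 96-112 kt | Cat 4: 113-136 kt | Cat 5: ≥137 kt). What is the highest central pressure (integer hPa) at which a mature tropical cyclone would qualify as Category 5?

Category 5 begins at V = 137 kt.
Required ΔP = (137/6.39)^(1/0.645) = 21.440^1.550 ≈ 115.85 hPa.
P_c ≤ 1013 − 115.85 = 897.15, so the highest integer P_c is 897 hPa.

897 hPa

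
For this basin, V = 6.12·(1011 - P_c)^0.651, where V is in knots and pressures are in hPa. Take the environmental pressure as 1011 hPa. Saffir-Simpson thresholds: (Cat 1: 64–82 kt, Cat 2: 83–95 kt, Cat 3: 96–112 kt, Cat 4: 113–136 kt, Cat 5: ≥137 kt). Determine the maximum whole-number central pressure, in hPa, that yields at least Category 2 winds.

956 hPa

Category 2 begins at V = 83 kt.
Required ΔP = (83/6.12)^(1/0.651) = 13.562^1.536 ≈ 54.87 hPa.
P_c ≤ 1011 − 54.87 = 956.13, so the highest integer P_c is 956 hPa.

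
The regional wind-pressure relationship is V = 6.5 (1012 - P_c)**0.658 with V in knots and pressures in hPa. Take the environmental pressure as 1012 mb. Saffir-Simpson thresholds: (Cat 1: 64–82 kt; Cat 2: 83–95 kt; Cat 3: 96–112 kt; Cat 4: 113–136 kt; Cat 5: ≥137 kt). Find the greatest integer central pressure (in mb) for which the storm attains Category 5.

Category 5 begins at V = 137 kt.
Required ΔP = (137/6.5)^(1/0.658) = 21.077^1.520 ≈ 102.77 mb.
P_c ≤ 1012 − 102.77 = 909.23, so the highest integer P_c is 909 mb.

909 mb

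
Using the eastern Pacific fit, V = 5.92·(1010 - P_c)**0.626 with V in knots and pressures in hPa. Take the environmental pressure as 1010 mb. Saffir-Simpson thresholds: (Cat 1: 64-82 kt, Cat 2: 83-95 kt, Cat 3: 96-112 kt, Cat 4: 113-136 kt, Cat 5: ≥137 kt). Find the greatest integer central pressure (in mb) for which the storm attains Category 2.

942 mb

Category 2 begins at V = 83 kt.
Required ΔP = (83/5.92)^(1/0.626) = 14.020^1.597 ≈ 67.90 mb.
P_c ≤ 1010 − 67.90 = 942.10, so the highest integer P_c is 942 mb.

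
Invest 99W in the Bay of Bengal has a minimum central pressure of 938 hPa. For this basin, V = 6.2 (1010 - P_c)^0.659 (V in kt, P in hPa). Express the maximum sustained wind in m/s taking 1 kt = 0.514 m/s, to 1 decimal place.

ΔP = 1010 − 938 = 72 hPa.
V ≈ 6.2 × 72^0.659 = 6.2 × 16.749 ≈ 103.842 kt.
103.842 × 0.514 ≈ 53.37 m/s → 53.4 m/s.

53.4 m/s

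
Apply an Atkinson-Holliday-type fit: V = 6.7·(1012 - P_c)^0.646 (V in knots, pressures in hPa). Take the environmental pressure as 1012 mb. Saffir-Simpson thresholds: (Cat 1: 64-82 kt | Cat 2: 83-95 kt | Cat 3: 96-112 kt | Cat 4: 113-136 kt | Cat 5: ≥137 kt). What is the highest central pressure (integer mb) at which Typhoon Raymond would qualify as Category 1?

979 mb

Category 1 begins at V = 64 kt.
Required ΔP = (64/6.7)^(1/0.646) = 9.552^1.548 ≈ 32.90 mb.
P_c ≤ 1012 − 32.90 = 979.10, so the highest integer P_c is 979 mb.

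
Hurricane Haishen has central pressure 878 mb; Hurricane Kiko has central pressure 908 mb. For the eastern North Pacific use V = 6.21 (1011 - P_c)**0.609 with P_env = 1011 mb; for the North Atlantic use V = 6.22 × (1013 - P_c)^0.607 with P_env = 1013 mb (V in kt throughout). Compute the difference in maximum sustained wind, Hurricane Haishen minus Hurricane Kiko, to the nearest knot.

Hurricane Haishen: ΔP = 133; V ≈ 6.21 × 133^0.609 ≈ 122.04 kt.
Hurricane Kiko: ΔP = 105; V ≈ 6.22 × 105^0.607 ≈ 104.87 kt.
Difference ≈ 122.04 − 104.87 = 17.17 → 17 kt.

17 kt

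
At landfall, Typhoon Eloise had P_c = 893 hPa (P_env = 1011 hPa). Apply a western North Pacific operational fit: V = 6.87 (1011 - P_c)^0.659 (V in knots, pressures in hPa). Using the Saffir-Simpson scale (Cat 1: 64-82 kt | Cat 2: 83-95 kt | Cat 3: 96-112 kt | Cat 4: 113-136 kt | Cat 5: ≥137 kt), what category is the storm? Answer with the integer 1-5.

ΔP = 1011 − 893 = 118 hPa.
V ≈ 6.87 × 118^0.659 = 6.87 × 23.19 ≈ 159 kt.
159 kt falls in the Category 5 band.

5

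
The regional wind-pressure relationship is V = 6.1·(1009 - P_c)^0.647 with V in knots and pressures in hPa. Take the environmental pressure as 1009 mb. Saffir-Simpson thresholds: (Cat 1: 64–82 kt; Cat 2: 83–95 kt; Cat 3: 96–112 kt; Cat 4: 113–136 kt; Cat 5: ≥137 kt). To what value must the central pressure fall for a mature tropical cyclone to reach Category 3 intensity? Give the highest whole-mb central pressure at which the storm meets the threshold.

Category 3 begins at V = 96 kt.
Required ΔP = (96/6.1)^(1/0.647) = 15.738^1.546 ≈ 70.79 mb.
P_c ≤ 1009 − 70.79 = 938.21, so the highest integer P_c is 938 mb.

938 mb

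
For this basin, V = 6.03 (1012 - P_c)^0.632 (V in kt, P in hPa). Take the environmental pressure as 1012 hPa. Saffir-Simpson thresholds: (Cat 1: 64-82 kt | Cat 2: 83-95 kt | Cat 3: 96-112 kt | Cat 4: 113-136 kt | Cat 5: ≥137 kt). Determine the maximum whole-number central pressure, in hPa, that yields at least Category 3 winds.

932 hPa

Category 3 begins at V = 96 kt.
Required ΔP = (96/6.03)^(1/0.632) = 15.920^1.582 ≈ 79.77 hPa.
P_c ≤ 1012 − 79.77 = 932.23, so the highest integer P_c is 932 hPa.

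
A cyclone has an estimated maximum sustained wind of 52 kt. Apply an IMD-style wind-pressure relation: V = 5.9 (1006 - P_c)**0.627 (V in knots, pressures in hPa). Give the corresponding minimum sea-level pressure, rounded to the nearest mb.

ΔP = (V / 5.9)^(1/0.627) = (52/5.9)^1.595.
52/5.9 = 8.814; 8.814^1.595 ≈ 32.17 mb.
P_c = 1006 − 32.17 = 973.83 ≈ 974 mb.

974 mb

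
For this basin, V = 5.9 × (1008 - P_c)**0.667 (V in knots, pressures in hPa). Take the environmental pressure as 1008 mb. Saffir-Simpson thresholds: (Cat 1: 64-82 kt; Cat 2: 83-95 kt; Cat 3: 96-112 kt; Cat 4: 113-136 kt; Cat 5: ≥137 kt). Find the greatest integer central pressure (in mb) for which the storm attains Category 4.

924 mb

Category 4 begins at V = 113 kt.
Required ΔP = (113/5.9)^(1/0.667) = 19.153^1.499 ≈ 83.63 mb.
P_c ≤ 1008 − 83.63 = 924.37, so the highest integer P_c is 924 mb.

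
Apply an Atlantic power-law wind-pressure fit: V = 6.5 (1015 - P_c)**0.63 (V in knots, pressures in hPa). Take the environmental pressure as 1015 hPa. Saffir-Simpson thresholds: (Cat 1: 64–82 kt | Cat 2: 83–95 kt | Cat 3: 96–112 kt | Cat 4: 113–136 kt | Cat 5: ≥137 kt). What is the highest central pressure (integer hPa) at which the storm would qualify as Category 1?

977 hPa

Category 1 begins at V = 64 kt.
Required ΔP = (64/6.5)^(1/0.63) = 9.846^1.587 ≈ 37.72 hPa.
P_c ≤ 1015 − 37.72 = 977.28, so the highest integer P_c is 977 hPa.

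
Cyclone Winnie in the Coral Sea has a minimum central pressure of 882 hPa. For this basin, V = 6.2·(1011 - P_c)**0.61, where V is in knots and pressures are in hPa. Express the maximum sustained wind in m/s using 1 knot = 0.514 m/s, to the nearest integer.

62 m/s

ΔP = 1011 − 882 = 129 hPa.
V ≈ 6.2 × 129^0.61 = 6.2 × 19.385 ≈ 120.185 kt.
120.185 × 0.514 ≈ 61.78 m/s → 62 m/s.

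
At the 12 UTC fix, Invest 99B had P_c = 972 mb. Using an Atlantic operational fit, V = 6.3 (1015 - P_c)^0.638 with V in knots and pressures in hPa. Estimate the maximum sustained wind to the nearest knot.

69 kt

ΔP = 1015 − 972 = 43 mb.
43^0.638 ≈ 11.019.
V ≈ 6.3 × 11.019 ≈ 69.4 kt.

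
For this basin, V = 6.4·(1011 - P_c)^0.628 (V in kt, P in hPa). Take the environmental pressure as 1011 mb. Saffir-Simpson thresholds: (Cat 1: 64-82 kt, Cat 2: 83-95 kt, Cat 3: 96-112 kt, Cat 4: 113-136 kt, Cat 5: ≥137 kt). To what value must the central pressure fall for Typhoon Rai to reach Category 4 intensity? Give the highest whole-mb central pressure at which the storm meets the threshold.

Category 4 begins at V = 113 kt.
Required ΔP = (113/6.4)^(1/0.628) = 17.656^1.592 ≈ 96.72 mb.
P_c ≤ 1011 − 96.72 = 914.28, so the highest integer P_c is 914 mb.

914 mb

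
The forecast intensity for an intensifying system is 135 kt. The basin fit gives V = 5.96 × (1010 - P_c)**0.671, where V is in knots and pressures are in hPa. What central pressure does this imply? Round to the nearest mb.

ΔP = (V / 5.96)^(1/0.671) = (135/5.96)^1.490.
135/5.96 = 22.651; 22.651^1.490 ≈ 104.59 mb.
P_c = 1010 − 104.59 = 905.41 ≈ 905 mb.

905 mb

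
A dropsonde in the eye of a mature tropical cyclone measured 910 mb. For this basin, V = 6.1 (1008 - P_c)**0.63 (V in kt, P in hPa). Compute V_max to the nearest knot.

ΔP = 1008 − 910 = 98 mb.
98^0.63 ≈ 17.967.
V ≈ 6.1 × 17.967 ≈ 109.6 kt.

110 kt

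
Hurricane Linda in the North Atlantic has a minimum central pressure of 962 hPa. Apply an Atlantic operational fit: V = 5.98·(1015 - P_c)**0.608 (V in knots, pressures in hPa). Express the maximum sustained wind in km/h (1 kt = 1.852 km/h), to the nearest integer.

124 km/h

ΔP = 1015 − 962 = 53 hPa.
V ≈ 5.98 × 53^0.608 = 5.98 × 11.178 ≈ 66.844 kt.
66.844 × 1.852 ≈ 123.79 km/h → 124 km/h.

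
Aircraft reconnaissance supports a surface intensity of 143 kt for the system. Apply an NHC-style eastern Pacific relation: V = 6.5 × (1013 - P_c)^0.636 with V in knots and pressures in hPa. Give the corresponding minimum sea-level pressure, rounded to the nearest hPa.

ΔP = (V / 6.5)^(1/0.636) = (143/6.5)^1.572.
143/6.5 = 22.000; 22.000^1.572 ≈ 129.04 hPa.
P_c = 1013 − 129.04 = 883.96 ≈ 884 hPa.

884 hPa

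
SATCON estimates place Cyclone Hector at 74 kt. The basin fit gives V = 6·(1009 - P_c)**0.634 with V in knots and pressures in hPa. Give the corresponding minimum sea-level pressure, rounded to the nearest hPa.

956 hPa

ΔP = (V / 6)^(1/0.634) = (74/6)^1.577.
74/6 = 12.333; 12.333^1.577 ≈ 52.60 hPa.
P_c = 1009 − 52.60 = 956.40 ≈ 956 hPa.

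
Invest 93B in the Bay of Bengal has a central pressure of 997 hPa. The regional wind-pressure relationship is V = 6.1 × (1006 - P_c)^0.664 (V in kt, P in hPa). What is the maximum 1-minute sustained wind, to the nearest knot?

26 kt

ΔP = 1006 − 997 = 9 hPa.
9^0.664 ≈ 4.301.
V ≈ 6.1 × 4.301 ≈ 26.2 kt.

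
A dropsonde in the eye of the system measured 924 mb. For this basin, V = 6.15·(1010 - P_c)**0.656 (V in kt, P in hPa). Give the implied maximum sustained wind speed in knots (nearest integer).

ΔP = 1010 − 924 = 86 mb.
86^0.656 ≈ 18.579.
V ≈ 6.15 × 18.579 ≈ 114.3 kt.

114 kt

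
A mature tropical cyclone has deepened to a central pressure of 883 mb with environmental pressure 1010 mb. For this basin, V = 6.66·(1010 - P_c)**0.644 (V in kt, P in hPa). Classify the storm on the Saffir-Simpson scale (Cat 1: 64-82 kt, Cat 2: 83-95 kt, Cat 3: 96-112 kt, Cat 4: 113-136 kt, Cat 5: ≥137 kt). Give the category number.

5

ΔP = 1010 − 883 = 127 mb.
V ≈ 6.66 × 127^0.644 = 6.66 × 22.64 ≈ 151 kt.
151 kt falls in the Category 5 band.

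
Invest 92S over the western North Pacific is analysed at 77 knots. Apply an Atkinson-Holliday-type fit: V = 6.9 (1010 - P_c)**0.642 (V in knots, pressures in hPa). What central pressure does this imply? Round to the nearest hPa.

ΔP = (V / 6.9)^(1/0.642) = (77/6.9)^1.558.
77/6.9 = 11.159; 11.159^1.558 ≈ 42.84 hPa.
P_c = 1010 − 42.84 = 967.16 ≈ 967 hPa.

967 hPa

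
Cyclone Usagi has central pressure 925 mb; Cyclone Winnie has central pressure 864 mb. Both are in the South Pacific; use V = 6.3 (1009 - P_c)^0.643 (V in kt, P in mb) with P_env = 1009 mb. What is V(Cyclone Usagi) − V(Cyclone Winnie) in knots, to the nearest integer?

-46 kt

Cyclone Usagi: ΔP = 84; V ≈ 6.3 × 84^0.643 ≈ 108.81 kt.
Cyclone Winnie: ΔP = 145; V ≈ 6.3 × 145^0.643 ≈ 154.56 kt.
Difference ≈ 108.81 − 154.56 = -45.75 → -46 kt.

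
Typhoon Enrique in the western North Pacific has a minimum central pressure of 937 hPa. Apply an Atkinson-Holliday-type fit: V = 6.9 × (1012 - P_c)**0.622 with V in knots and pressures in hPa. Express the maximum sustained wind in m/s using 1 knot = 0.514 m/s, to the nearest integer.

52 m/s

ΔP = 1012 − 937 = 75 hPa.
V ≈ 6.9 × 75^0.622 = 6.9 × 14.665 ≈ 101.190 kt.
101.190 × 0.514 ≈ 52.01 m/s → 52 m/s.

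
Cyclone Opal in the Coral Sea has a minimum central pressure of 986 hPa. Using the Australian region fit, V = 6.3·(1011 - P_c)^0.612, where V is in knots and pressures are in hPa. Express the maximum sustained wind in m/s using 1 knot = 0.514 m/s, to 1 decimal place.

ΔP = 1011 − 986 = 25 hPa.
V ≈ 6.3 × 25^0.612 = 6.3 × 7.170 ≈ 45.173 kt.
45.173 × 0.514 ≈ 23.22 m/s → 23.2 m/s.

23.2 m/s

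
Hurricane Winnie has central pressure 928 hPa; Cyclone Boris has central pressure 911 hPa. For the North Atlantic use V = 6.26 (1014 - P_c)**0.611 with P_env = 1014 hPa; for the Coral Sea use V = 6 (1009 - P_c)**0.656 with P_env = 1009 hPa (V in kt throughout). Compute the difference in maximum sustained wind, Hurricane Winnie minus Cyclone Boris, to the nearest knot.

-26 kt

Hurricane Winnie: ΔP = 86; V ≈ 6.26 × 86^0.611 ≈ 95.18 kt.
Cyclone Boris: ΔP = 98; V ≈ 6 × 98^0.656 ≈ 121.45 kt.
Difference ≈ 95.18 − 121.45 = -26.27 → -26 kt.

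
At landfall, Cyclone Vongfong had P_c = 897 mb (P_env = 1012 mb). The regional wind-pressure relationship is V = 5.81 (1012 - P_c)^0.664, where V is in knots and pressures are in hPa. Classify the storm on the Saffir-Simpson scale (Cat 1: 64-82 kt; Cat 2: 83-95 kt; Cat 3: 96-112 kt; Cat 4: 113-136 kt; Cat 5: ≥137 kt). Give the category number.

ΔP = 1012 − 897 = 115 mb.
V ≈ 5.81 × 115^0.664 = 5.81 × 23.35 ≈ 136 kt.
136 kt falls in the Category 4 band.

4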